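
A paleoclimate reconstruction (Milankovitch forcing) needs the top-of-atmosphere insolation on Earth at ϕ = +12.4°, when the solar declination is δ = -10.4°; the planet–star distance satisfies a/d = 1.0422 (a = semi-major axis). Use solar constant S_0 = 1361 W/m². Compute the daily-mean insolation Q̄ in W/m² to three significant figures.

Q̄ ≈ 424 W/m²

cos h₀ = −tan(+12.4°) tan(-10.400°) = 0.0404, h₀ = 1.5304 rad.
Bracket: h₀ sin ϕ sin δ + cos ϕ cos δ sin h₀ = 1.5304×0.21474×-0.18052 + 0.97667×0.98357×0.99919 = -0.059326 + 0.959845 = 0.900519.
Inverse-square distance factor (a/d)² = 1.0422² = 1.086181.
Q̄ = (S_0/π) × 1.086181 × [bracket] = (1361/π) × 1.086181 × 0.900519 = 423.7 W/m².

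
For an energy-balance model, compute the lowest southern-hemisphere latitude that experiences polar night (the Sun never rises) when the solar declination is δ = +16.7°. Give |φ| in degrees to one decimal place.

|φ| = 73.3°

Polar night requires cos H₀ = −tan φ tan δ ≥ 1, i.e. tan φ tan δ ≤ −1.
The boundary is |tan φ| · |tan δ| = 1, so |φ| = 90° − |δ| = 90° − 16.7° = 73.3° in the southern hemisphere.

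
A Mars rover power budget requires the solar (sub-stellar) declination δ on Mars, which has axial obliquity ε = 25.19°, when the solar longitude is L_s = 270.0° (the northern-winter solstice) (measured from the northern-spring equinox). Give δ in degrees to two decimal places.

δ = -25.19°

sin δ = sin ε · sin L_s = sin 25.19° × sin 270.0° = -0.425621.
δ = arcsin(-0.425621) = -25.19°.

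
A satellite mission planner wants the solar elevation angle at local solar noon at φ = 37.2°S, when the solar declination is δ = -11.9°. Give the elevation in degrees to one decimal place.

At local noon the hour angle is zero, so the zenith angle equals |φ − δ| = |-37.2° − (-11.900°)| = 25.300°.
Elevation = 90° − 25.300° = 64.7°.

64.7°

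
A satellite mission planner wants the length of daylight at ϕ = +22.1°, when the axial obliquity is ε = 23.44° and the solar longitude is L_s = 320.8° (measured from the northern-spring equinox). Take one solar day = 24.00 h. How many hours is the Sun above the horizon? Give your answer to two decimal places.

Solar declination: sin δ = sin ε · sin L_s = sin 23.44° × sin 320.8° = -0.25141, so δ = -14.561°.
cos h₀ = −tan ϕ · tan δ = −tan(+22.1°) × tan(-14.561°) = 0.1055, so h₀ = 1.4651 rad = 83.95°.
Daylight = 2h₀/(2π) × 24.00 h = (1.4651/π) × 24.00 = 11.19 h.

11.19 h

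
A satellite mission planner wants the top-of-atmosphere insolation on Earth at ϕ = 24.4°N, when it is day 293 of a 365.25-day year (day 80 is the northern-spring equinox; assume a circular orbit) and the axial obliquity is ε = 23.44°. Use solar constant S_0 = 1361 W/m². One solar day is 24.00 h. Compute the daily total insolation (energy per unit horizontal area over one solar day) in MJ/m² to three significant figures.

Solar longitude: L_s = 360° × (293 − 80)/365.25 = 209.938°.
sin δ = sin 23.44° × sin 209.938° = -0.19852, so δ = -11.451°.
cos h₀ = −tan(+24.4°) tan(-11.451°) = 0.0919, h₀ = 1.4788 rad.
Bracket: h₀ sin ϕ sin δ + cos ϕ cos δ sin h₀ = 1.4788×0.41310×-0.19852 + 0.91068×0.98010×0.99577 = -0.121274 + 0.888782 = 0.767508.
Q̄ = (S_0/π) × [bracket] = (1361/π) × 0.767508 = 332.50 W/m².
Daily total = Q̄ × 24.00 h × 3600 s/h = 332.50 × 24.00 × 3600 / 10⁶ = 28.73 MJ/m².

28.7 MJ/m²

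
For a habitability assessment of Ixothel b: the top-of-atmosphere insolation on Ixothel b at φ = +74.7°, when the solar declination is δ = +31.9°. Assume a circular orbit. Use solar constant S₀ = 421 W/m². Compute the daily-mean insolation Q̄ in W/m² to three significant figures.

Q̄ ≈ 215 W/m²

cos H₀ = −tan(+74.7°) tan(+31.900°) = -2.2753 ≤ −1 ⇒ polar day, H₀ = π.
Bracket: H₀ sin φ sin δ + cos φ cos δ sin H₀ = 3.1416×0.96456×0.52844 + 0.26387×0.84897×0.00000 = 1.601311 + 0.000000 = 1.601311.
Q̄ = (S₀/π) × [bracket] = (421/π) × 1.601311 = 214.6 W/m².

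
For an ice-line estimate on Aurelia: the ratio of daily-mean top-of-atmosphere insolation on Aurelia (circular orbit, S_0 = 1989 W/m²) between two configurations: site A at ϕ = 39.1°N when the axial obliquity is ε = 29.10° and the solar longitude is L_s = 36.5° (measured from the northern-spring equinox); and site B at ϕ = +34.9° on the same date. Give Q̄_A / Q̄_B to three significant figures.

— Configuration A (ϕ=+39.1°):
Solar declination: sin δ = sin ε · sin L_s = sin 29.10° × sin 36.5° = 0.28928, so δ = +16.815°.
cos h₀ = −tan(+39.1°) tan(+16.815°) = -0.2456, h₀ = 1.8189 rad.
Bracket: h₀ sin ϕ sin δ + cos ϕ cos δ sin h₀ = 1.8189×0.63068×0.28928 + 0.77605×0.95724×0.96937 = 0.331846 + 0.720112 = 1.051958.
Q̄ = (S_0/π) × [bracket] = (1989/π) × 1.051958 = 666.01 W/m².
— Configuration B (ϕ=+34.9°):
cos h₀ = −tan(+34.9°) tan(+16.815°) = -0.2108, h₀ = 1.7832 rad.
Bracket: h₀ sin ϕ sin δ + cos ϕ cos δ sin h₀ = 1.7832×0.57215×0.28928 + 0.82015×0.95724×0.97752 = 0.295140 + 0.767432 = 1.062572.
Q̄ = (S_0/π) × [bracket] = (1989/π) × 1.062572 = 672.73 W/m².
Ratio Q̄_A / Q̄_B = 666.01 / 672.73 = 0.9900.

Q̄_A / Q̄_B ≈ 0.990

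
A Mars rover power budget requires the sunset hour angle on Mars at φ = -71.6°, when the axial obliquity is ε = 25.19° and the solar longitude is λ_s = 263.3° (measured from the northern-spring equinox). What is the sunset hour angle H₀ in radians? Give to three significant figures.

H₀ = 3.14 rad

Solar declination: sin δ = sin ε · sin λ_s = sin 25.19° × sin 263.3° = -0.42271, so δ = -25.006°.
Sunrise equation: cos H₀ = −tan φ · tan δ = -1.4022 ≤ −1, so the Sun never sets (polar day) and H₀ = π.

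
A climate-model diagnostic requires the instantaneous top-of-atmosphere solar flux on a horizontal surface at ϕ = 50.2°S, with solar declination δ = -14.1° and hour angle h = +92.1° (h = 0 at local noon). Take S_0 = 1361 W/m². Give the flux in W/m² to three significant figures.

224 W/m²

cos θ_z = sin ϕ sin δ + cos ϕ cos δ cos h = 0.187165 + -0.022749 = 0.164416.
Flux = S_0 · cos θ_z = 1361 × 0.164416 = 223.8 W/m².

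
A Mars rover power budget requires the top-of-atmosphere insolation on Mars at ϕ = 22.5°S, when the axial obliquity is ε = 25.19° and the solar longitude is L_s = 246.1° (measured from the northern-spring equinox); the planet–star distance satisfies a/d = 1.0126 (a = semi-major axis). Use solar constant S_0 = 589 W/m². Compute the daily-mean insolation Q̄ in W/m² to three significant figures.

Q̄ ≈ 211 W/m²

Solar declination: sin δ = sin ε · sin L_s = sin 25.19° × sin 246.1° = -0.38913, so δ = -22.900°.
cos h₀ = −tan(-22.5°) tan(-22.900°) = -0.1750, h₀ = 1.7467 rad.
Bracket: h₀ sin ϕ sin δ + cos ϕ cos δ sin h₀ = 1.7467×-0.38268×-0.38913 + 0.92388×0.92118×0.98457 = 0.260105 + 0.837928 = 1.098033.
Inverse-square distance factor (a/d)² = 1.0126² = 1.025359.
Q̄ = (S_0/π) × 1.025359 × [bracket] = (589/π) × 1.025359 × 1.098033 = 211.1 W/m².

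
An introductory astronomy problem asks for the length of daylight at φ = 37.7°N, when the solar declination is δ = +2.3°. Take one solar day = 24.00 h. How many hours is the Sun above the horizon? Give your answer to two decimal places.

cos H₀ = −tan φ · tan δ = −tan(+37.7°) × tan(+2.300°) = -0.0310, so H₀ = 1.6018 rad = 91.78°.
Daylight = 2H₀/(2π) × 24.00 h = (1.6018/π) × 24.00 = 12.24 h.

12.24 h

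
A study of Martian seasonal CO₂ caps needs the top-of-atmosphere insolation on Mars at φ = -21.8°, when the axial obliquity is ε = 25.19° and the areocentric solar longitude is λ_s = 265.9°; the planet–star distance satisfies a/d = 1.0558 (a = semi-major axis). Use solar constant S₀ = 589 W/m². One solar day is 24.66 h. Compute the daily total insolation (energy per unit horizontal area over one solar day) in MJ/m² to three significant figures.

sin δ = sin 25.19° × sin 265.9° = -0.42453, so δ = -25.121°.
cos H₀ = −tan(-21.8°) tan(-25.121°) = -0.1875, H₀ = 1.7595 rad.
Bracket: H₀ sin φ sin δ + cos φ cos δ sin H₀ = 1.7595×-0.37137×-0.42453 + 0.92849×0.90541×0.98226 = 0.277399 + 0.825751 = 1.103150.
Inverse-square distance factor (a/d)² = 1.0558² = 1.114714.
Q̄ = (S₀/π) × 1.114714 × [bracket] = (589/π) × 1.114714 × 1.103150 = 230.55 W/m².
Daily total = Q̄ × 24.66 h × 3600 s/h = 230.55 × 24.66 × 3600 / 10⁶ = 20.47 MJ/m².

20.5 MJ/m²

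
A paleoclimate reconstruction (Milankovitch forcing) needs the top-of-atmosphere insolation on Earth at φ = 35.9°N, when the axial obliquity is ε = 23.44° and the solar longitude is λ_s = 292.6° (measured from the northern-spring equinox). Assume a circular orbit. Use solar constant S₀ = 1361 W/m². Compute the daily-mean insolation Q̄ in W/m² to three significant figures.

Q̄ ≈ 193 W/m²

Solar declination: sin δ = sin ε · sin λ_s = sin 23.44° × sin 292.6° = -0.36724, so δ = -21.546°.
cos H₀ = −tan(+35.9°) tan(-21.546°) = 0.2858, H₀ = 1.2809 rad.
Bracket: H₀ sin φ sin δ + cos φ cos δ sin H₀ = 1.2809×0.58637×-0.36724 + 0.81004×0.93013×0.95829 = -0.275827 + 0.722016 = 0.446189.
Q̄ = (S₀/π) × [bracket] = (1361/π) × 0.446189 = 193.3 W/m².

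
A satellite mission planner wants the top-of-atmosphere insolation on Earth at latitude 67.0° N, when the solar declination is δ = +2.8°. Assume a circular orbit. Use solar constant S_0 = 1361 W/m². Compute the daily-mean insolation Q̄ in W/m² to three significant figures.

Q̄ ≈ 201 W/m²

cos h₀ = −tan(+67.0°) tan(+2.800°) = -0.1152, h₀ = 1.6863 rad.
Bracket: h₀ sin ϕ sin δ + cos ϕ cos δ sin h₀ = 1.6863×0.92050×0.04885 + 0.39073×0.99881×0.99334 = 0.075827 + 0.387666 = 0.463493.
Q̄ = (S_0/π) × [bracket] = (1361/π) × 0.463493 = 200.8 W/m².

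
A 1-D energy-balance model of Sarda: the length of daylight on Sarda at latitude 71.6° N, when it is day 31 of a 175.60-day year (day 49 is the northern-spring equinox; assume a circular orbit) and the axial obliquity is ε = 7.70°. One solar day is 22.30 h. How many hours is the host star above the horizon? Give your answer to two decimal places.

Solar longitude: λ_s = 360° × (31 − 49)/175.60 = -36.902°, i.e. -36.902° + 360° = 323.098°.
sin δ = sin 7.70° × sin 323.098° = -0.08045, so δ = -4.615°.
cos H₀ = −tan φ · tan δ = −tan(+71.6°) × tan(-4.615°) = 0.2426, so H₀ = 1.3257 rad = 75.96°.
Daylight = 2H₀/(2π) × 22.30 h = (1.3257/π) × 22.30 = 9.41 h.

9.41 h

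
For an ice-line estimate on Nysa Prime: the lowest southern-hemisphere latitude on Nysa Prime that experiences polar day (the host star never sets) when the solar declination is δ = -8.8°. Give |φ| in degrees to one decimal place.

|φ| = 81.2°

Polar day requires cos H₀ = −tan φ tan δ ≤ −1, i.e. tan φ tan δ ≥ 1.
The boundary is |tan φ| · |tan δ| = 1, so |φ| = 90° − |δ| = 90° − 8.8° = 81.2° in the southern hemisphere.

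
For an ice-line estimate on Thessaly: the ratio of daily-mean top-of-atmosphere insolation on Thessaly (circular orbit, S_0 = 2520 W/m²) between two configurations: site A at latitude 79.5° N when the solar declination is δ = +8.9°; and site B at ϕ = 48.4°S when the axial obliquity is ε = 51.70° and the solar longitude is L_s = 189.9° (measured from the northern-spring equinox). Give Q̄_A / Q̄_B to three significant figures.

Q̄_A / Q̄_B ≈ 0.593

— Configuration A (ϕ=+79.5°):
cos h₀ = −tan(+79.5°) tan(+8.900°) = -0.8449, h₀ = 2.5772 rad.
Bracket: h₀ sin ϕ sin δ + cos ϕ cos δ sin h₀ = 2.5772×0.98325×0.15471 + 0.18224×0.98796×0.53490 = 0.392040 + 0.096307 = 0.488347.
Q̄ = (S_0/π) × [bracket] = (2520/π) × 0.488347 = 391.72 W/m².
— Configuration B (ϕ=-48.4°):
Solar declination: sin δ = sin ε · sin L_s = sin 51.70° × sin 189.9° = -0.13493, so δ = -7.754°.
cos h₀ = −tan(-48.4°) tan(-7.754°) = -0.1534, h₀ = 1.7248 rad.
Bracket: h₀ sin ϕ sin δ + cos ϕ cos δ sin h₀ = 1.7248×-0.74780×-0.13493 + 0.66393×0.99086×0.98817 = 0.174033 + 0.650079 = 0.824112.
Q̄ = (S_0/π) × [bracket] = (2520/π) × 0.824112 = 661.05 W/m².
Ratio Q̄_A / Q̄_B = 391.72 / 661.05 = 0.5926.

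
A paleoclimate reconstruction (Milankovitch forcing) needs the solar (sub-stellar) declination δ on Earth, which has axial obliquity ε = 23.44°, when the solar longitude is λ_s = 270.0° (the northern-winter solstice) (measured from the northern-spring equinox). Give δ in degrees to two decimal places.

δ = -23.44°

sin δ = sin ε · sin λ_s = sin 23.44° × sin 270.0° = -0.397789.
δ = arcsin(-0.397789) = -23.44°.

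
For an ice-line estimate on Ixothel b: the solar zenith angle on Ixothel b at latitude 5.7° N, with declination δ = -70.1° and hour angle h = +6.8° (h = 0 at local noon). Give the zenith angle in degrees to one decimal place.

cos θ_z = sin φ sin δ + cos φ cos δ cos h = -0.093389 + 0.336314 = 0.242925.
θ_z = arccos(0.242925) = 75.9°.

θ_z = 75.9°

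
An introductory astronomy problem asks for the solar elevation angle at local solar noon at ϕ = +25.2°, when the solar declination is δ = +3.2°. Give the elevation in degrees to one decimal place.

At local noon the hour angle is zero, so the zenith angle equals |ϕ − δ| = |+25.2° − (+3.200°)| = 22.000°.
Elevation = 90° − 22.000° = 68.0°.

68.0°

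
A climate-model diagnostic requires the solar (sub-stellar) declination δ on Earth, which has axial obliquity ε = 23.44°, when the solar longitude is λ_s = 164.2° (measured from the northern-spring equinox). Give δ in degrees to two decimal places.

δ = +6.22°

sin δ = sin ε · sin λ_s = sin 23.44° × sin 164.2° = 0.108310.
δ = arcsin(0.108310) = +6.22°.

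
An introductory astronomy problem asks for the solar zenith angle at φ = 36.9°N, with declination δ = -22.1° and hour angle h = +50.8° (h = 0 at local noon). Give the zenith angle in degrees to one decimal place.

cos θ_z = sin φ sin δ + cos φ cos δ cos h = -0.225893 + 0.468290 = 0.242397.
θ_z = arccos(0.242397) = 76.0°.

θ_z = 76.0°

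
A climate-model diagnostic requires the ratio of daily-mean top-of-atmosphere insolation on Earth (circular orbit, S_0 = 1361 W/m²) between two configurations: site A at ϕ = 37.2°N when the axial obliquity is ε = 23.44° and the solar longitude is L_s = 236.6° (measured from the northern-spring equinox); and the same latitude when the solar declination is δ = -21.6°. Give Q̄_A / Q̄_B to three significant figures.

— Configuration A (ϕ=+37.2°):
Solar declination: sin δ = sin ε · sin L_s = sin 23.44° × sin 236.6° = -0.33209, so δ = -19.396°.
cos h₀ = −tan(+37.2°) tan(-19.396°) = 0.2672, h₀ = 1.3003 rad.
Bracket: h₀ sin ϕ sin δ + cos ϕ cos δ sin h₀ = 1.3003×0.60460×-0.33209 + 0.79653×0.94325×0.96363 = -0.261076 + 0.724001 = 0.462925.
Q̄ = (S_0/π) × [bracket] = (1361/π) × 0.462925 = 200.55 W/m².
— Configuration B (ϕ=+37.2°):
cos h₀ = −tan(+37.2°) tan(-21.600°) = 0.3005, h₀ = 1.2656 rad.
Bracket: h₀ sin ϕ sin δ + cos ϕ cos δ sin h₀ = 1.2656×0.60460×-0.36812 + 0.79653×0.92978×0.95377 = -0.281679 + 0.706360 = 0.424681.
Q̄ = (S_0/π) × [bracket] = (1361/π) × 0.424681 = 183.98 W/m².
Ratio Q̄_A / Q̄_B = 200.55 / 183.98 = 1.090.

Q̄_A / Q̄_B ≈ 1.09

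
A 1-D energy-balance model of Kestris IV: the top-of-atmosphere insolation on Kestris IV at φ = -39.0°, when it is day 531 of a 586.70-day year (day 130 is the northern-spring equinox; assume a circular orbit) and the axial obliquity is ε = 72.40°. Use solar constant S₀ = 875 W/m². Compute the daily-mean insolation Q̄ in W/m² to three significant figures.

Solar longitude: λ_s = 360° × (531 − 130)/586.70 = 246.054°.
sin δ = sin 72.40° × sin 246.054° = -0.87115, so δ = -60.592°.
cos H₀ = −tan(-39.0°) tan(-60.592°) = -1.4367 ≤ −1 ⇒ polar day, H₀ = π.
Bracket: H₀ sin φ sin δ + cos φ cos δ sin H₀ = 3.1416×-0.62932×-0.87115 + 0.77715×0.49102×0.00000 = 1.722326 + 0.000000 = 1.722326.
Q̄ = (S₀/π) × [bracket] = (875/π) × 1.722326 = 479.7 W/m².

Q̄ ≈ 480 W/m²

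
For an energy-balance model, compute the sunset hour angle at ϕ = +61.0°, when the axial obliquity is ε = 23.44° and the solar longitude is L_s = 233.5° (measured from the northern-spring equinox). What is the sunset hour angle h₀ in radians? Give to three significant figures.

Solar declination: sin δ = sin ε · sin L_s = sin 23.44° × sin 233.5° = -0.31977, so δ = -18.649°.
cos h₀ = −tan ϕ · tan δ = −tan(+61.0°) × tan(-18.649°) = 0.6088, so h₀ = 0.9162 rad = 52.49°.

h₀ = 0.916 rad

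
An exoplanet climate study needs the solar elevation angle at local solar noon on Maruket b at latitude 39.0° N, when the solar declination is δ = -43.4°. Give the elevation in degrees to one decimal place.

At local noon the hour angle is zero, so the zenith angle equals |ϕ − δ| = |+39.0° − (-43.400°)| = 82.400°.
Elevation = 90° − 82.400° = 7.6°.

7.6°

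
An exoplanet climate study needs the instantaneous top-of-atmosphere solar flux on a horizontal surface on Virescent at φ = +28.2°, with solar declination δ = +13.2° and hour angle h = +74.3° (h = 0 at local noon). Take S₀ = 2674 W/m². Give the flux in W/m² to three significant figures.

909 W/m²

cos θ_z = sin φ sin δ + cos φ cos δ cos h = 0.107907 + 0.232180 = 0.340087.
Flux = S₀ · cos θ_z = 2674 × 0.340087 = 909.4 W/m².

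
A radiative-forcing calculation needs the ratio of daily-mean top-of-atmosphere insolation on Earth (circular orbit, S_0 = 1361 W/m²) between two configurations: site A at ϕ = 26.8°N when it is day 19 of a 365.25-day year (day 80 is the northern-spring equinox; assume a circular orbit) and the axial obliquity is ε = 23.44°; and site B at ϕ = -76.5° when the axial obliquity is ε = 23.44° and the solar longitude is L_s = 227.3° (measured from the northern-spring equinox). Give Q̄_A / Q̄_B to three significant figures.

Q̄_A / Q̄_B ≈ 0.681

— Configuration A (ϕ=+26.8°):
Solar longitude: L_s = 360° × (19 − 80)/365.25 = -60.123°, i.e. -60.123° + 360° = 299.877°.
sin δ = sin 23.44° × sin 299.877° = -0.34492, so δ = -20.177°.
cos h₀ = −tan(+26.8°) tan(-20.177°) = 0.1856, h₀ = 1.3841 rad.
Bracket: h₀ sin ϕ sin δ + cos ϕ cos δ sin h₀ = 1.3841×0.45088×-0.34492 + 0.89259×0.93863×0.98262 = -0.215252 + 0.823251 = 0.607999.
Q̄ = (S_0/π) × [bracket] = (1361/π) × 0.607999 = 263.40 W/m².
— Configuration B (ϕ=-76.5°):
Solar declination: sin δ = sin ε · sin L_s = sin 23.44° × sin 227.3° = -0.29234, so δ = -16.998°.
cos h₀ = −tan(-76.5°) tan(-16.998°) = -1.2733 ≤ −1 ⇒ polar day, h₀ = π.
Bracket: h₀ sin ϕ sin δ + cos ϕ cos δ sin h₀ = 3.1416×-0.97237×-0.29234 + 0.23345×0.95631×0.00000 = 0.893040 + 0.000000 = 0.893040.
Q̄ = (S_0/π) × [bracket] = (1361/π) × 0.893040 = 386.88 W/m².
Ratio Q̄_A / Q̄_B = 263.40 / 386.88 = 0.6808.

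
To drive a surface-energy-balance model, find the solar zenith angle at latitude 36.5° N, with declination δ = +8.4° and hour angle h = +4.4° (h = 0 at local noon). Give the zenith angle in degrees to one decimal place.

cos θ_z = sin φ sin δ + cos φ cos δ cos h = 0.086894 + 0.792890 = 0.879784.
θ_z = arccos(0.879784) = 28.4°.

θ_z = 28.4°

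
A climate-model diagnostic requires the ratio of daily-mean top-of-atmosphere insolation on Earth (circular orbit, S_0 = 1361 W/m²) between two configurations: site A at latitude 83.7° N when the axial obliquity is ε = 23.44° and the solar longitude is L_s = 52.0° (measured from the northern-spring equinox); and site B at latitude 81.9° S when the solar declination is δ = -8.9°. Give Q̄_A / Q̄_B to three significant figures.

— Configuration A (ϕ=+83.7°):
Solar declination: sin δ = sin ε · sin L_s = sin 23.44° × sin 52.0° = 0.31346, so δ = +18.268°.
cos h₀ = −tan(+83.7°) tan(+18.268°) = -2.9900 ≤ −1 ⇒ polar day, h₀ = π.
Bracket: h₀ sin ϕ sin δ + cos ϕ cos δ sin h₀ = 3.1416×0.99396×0.31346 + 0.10973×0.94960×0.00000 = 0.978818 + 0.000000 = 0.978818.
Q̄ = (S_0/π) × [bracket] = (1361/π) × 0.978818 = 424.04 W/m².
— Configuration B (ϕ=-81.9°):
cos h₀ = −tan(-81.9°) tan(-8.900°) = -1.1003 ≤ −1 ⇒ polar day, h₀ = π.
Bracket: h₀ sin ϕ sin δ + cos ϕ cos δ sin h₀ = 3.1416×-0.99002×-0.15471 + 0.14090×0.98796×0.00000 = 0.481186 + 0.000000 = 0.481186.
Q̄ = (S_0/π) × [bracket] = (1361/π) × 0.481186 = 208.46 W/m².
Ratio Q̄_A / Q̄_B = 424.04 / 208.46 = 2.034.

Q̄_A / Q̄_B ≈ 2.03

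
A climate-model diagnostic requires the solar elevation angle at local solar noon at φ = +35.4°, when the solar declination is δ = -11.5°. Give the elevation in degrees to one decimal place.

At local noon the hour angle is zero, so the zenith angle equals |φ − δ| = |+35.4° − (-11.500°)| = 46.900°.
Elevation = 90° − 46.900° = 43.1°.

43.1°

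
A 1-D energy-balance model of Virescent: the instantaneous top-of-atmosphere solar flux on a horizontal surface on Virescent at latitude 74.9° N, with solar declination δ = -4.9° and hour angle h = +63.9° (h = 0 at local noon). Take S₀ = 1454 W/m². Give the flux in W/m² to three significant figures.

cos θ_z = sin φ sin δ + cos φ cos δ cos h = -0.082468 + 0.114187 = 0.031719.
Flux = S₀ · cos θ_z = 1454 × 0.031719 = 46.12 W/m².

46.1 W/m²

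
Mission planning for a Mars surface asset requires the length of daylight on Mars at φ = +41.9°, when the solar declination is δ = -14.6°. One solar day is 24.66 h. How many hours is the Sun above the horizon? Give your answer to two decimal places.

10.48 h

cos H₀ = −tan φ · tan δ = −tan(+41.9°) × tan(-14.600°) = 0.2337, so H₀ = 1.3349 rad = 76.48°.
Daylight = 2H₀/(2π) × 24.66 h = (1.3349/π) × 24.66 = 10.48 h.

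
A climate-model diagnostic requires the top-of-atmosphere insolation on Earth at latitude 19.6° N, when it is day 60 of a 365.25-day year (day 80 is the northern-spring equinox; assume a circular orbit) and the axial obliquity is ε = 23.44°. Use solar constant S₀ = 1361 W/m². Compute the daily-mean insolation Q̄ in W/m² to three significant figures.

Q̄ ≈ 374 W/m²

Solar longitude: λ_s = 360° × (60 − 80)/365.25 = -19.713°, i.e. -19.713° + 360° = 340.287°.
sin δ = sin 23.44° × sin 340.287° = -0.13417, so δ = -7.711°.
cos H₀ = −tan(+19.6°) tan(-7.711°) = 0.0482, H₀ = 1.5226 rad.
Bracket: H₀ sin φ sin δ + cos φ cos δ sin H₀ = 1.5226×0.33545×-0.13417 + 0.94206×0.99096×0.99884 = -0.068528 + 0.932461 = 0.863933.
Q̄ = (S₀/π) × [bracket] = (1361/π) × 0.863933 = 374.3 W/m².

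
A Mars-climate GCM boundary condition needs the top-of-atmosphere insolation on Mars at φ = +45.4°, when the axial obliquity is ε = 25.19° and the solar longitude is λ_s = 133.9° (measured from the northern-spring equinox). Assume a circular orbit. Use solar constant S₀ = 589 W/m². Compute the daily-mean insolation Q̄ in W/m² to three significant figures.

Q̄ ≈ 196 W/m²

Solar declination: sin δ = sin ε · sin λ_s = sin 25.19° × sin 133.9° = 0.30668, so δ = +17.859°.
cos H₀ = −tan(+45.4°) tan(+17.859°) = -0.3267, H₀ = 1.9036 rad.
Bracket: H₀ sin φ sin δ + cos φ cos δ sin H₀ = 1.9036×0.71203×0.30668 + 0.70215×0.95181×0.94511 = 0.415680 + 0.631630 = 1.047310.
Q̄ = (S₀/π) × [bracket] = (589/π) × 1.047310 = 196.4 W/m².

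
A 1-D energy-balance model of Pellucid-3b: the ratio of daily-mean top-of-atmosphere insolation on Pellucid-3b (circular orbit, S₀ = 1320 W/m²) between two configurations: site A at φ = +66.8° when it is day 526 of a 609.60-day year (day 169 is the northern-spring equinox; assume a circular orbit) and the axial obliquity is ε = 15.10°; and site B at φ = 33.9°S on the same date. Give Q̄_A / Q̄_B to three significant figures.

— Configuration A (φ=+66.8°):
Solar longitude: λ_s = 360° × (526 − 169)/609.60 = 210.827°.
sin δ = sin 15.10° × sin 210.827° = -0.13349, so δ = -7.672°.
cos H₀ = −tan(+66.8°) tan(-7.672°) = 0.3143, H₀ = 1.2511 rad.
Bracket: H₀ sin φ sin δ + cos φ cos δ sin H₀ = 1.2511×0.91914×-0.13349 + 0.39394×0.99105×0.94933 = -0.153505 + 0.370632 = 0.217127.
Q̄ = (S₀/π) × [bracket] = (1320/π) × 0.217127 = 91.230 W/m².
— Configuration B (φ=-33.9°):
cos H₀ = −tan(-33.9°) tan(-7.672°) = -0.0905, H₀ = 1.6614 rad.
Bracket: H₀ sin φ sin δ + cos φ cos δ sin H₀ = 1.6614×-0.55775×-0.13349 + 0.83001×0.99105×0.99590 = 0.123698 + 0.819209 = 0.942907.
Q̄ = (S₀/π) × [bracket] = (1320/π) × 0.942907 = 396.18 W/m².
Ratio Q̄_A / Q̄_B = 91.230 / 396.18 = 0.2303.

Q̄_A / Q̄_B ≈ 0.230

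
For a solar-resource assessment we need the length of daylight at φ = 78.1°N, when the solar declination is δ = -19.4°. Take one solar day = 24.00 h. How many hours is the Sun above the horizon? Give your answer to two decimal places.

0.00 h

cos H₀ = −tan φ · tan δ = 1.6711 ≥ 1, so the Sun never rises (polar night) and H₀ = 0.
Daylight = 2H₀/(2π) × 24.00 h = (0.0000/π) × 24.00 = 0.00 h.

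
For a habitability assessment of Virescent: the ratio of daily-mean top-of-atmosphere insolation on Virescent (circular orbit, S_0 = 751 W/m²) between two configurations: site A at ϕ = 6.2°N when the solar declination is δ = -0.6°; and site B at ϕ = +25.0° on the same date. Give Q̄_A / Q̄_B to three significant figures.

Q̄_A / Q̄_B ≈ 1.10

— Configuration A (ϕ=+6.2°):
cos h₀ = −tan(+6.2°) tan(-0.600°) = 0.0011, h₀ = 1.5697 rad.
Bracket: h₀ sin ϕ sin δ + cos ϕ cos δ sin h₀ = 1.5697×0.10800×-0.01047 + 0.99415×0.99995×1.00000 = -0.001775 + 0.994100 = 0.992325.
Q̄ = (S_0/π) × [bracket] = (751/π) × 0.992325 = 237.22 W/m².
— Configuration B (ϕ=+25.0°):
cos h₀ = −tan(+25.0°) tan(-0.600°) = 0.0049, h₀ = 1.5659 rad.
Bracket: h₀ sin ϕ sin δ + cos ϕ cos δ sin h₀ = 1.5659×0.42262×-0.01047 + 0.90631×0.99995×0.99999 = -0.006929 + 0.906256 = 0.899327.
Q̄ = (S_0/π) × [bracket] = (751/π) × 0.899327 = 214.98 W/m².
Ratio Q̄_A / Q̄_B = 237.22 / 214.98 = 1.103.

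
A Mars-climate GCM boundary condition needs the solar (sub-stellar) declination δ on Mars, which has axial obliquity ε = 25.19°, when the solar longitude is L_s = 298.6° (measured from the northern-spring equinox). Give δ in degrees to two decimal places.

sin δ = sin ε · sin L_s = sin 25.19° × sin 298.6° = -0.373688.
δ = arcsin(-0.373688) = -21.94°.

δ = -21.94°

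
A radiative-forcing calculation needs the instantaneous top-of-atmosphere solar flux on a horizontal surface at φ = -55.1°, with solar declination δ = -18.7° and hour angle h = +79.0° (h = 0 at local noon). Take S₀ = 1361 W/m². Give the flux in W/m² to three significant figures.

499 W/m²

cos θ_z = sin φ sin δ + cos φ cos δ cos h = 0.262951 + 0.103407 = 0.366358.
Flux = S₀ · cos θ_z = 1361 × 0.366358 = 498.6 W/m².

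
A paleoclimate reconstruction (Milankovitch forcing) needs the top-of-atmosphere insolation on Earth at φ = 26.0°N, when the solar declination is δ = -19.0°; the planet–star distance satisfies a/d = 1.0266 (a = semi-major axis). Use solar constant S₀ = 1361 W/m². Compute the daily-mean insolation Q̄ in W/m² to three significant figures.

Q̄ ≈ 291 W/m²

cos H₀ = −tan(+26.0°) tan(-19.000°) = 0.1679, H₀ = 1.4021 rad.
Bracket: H₀ sin φ sin δ + cos φ cos δ sin H₀ = 1.4021×0.43837×-0.32557 + 0.89879×0.94552×0.98580 = -0.200108 + 0.837756 = 0.637648.
Inverse-square distance factor (a/d)² = 1.0266² = 1.053908.
Q̄ = (S₀/π) × 1.053908 × [bracket] = (1361/π) × 1.053908 × 0.637648 = 291.1 W/m².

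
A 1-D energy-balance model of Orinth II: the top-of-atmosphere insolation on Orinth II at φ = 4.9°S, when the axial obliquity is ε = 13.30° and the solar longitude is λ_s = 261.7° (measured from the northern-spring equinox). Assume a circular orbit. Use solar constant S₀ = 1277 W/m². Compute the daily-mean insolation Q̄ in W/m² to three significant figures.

Q̄ ≈ 407 W/m²

Solar declination: sin δ = sin ε · sin λ_s = sin 13.30° × sin 261.7° = -0.22764, so δ = -13.158°.
cos H₀ = −tan(-4.9°) tan(-13.158°) = -0.0200, H₀ = 1.5908 rad.
Bracket: H₀ sin φ sin δ + cos φ cos δ sin H₀ = 1.5908×-0.08542×-0.22764 + 0.99635×0.97375×0.99980 = 0.030933 + 0.970002 = 1.000935.
Q̄ = (S₀/π) × [bracket] = (1277/π) × 1.000935 = 406.9 W/m².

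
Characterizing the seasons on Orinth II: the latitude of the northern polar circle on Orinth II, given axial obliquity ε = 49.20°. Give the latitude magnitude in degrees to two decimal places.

40.80°

The polar circle is the lowest latitude that experiences at least one full rotation of continuous daylight at the northern-summer solstice; it lies at |φ| = 90° − ε = 90° − 49.20° = 40.80°.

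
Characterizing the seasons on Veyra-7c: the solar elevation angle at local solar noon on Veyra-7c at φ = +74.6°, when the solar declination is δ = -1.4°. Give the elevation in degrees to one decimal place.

14.0°

At local noon the hour angle is zero, so the zenith angle equals |φ − δ| = |+74.6° − (-1.400°)| = 76.000°.
Elevation = 90° − 76.000° = 14.0°.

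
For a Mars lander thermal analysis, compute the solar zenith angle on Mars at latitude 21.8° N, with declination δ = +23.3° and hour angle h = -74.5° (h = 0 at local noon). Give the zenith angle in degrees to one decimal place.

cos θ_z = sin φ sin δ + cos φ cos δ cos h = 0.146893 + 0.227891 = 0.374784.
θ_z = arccos(0.374784) = 68.0°.

θ_z = 68.0°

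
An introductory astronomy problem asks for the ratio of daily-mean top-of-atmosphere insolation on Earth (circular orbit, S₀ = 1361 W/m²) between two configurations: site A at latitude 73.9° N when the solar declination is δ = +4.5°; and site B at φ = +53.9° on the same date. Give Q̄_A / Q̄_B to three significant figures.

Q̄_A / Q̄_B ≈ 0.587

— Configuration A (φ=+73.9°):
cos H₀ = −tan(+73.9°) tan(+4.500°) = -0.2727, H₀ = 1.8470 rad.
Bracket: H₀ sin φ sin δ + cos φ cos δ sin H₀ = 1.8470×0.96078×0.07846 + 0.27731×0.99692×0.96211 = 0.139232 + 0.265981 = 0.405213.
Q̄ = (S₀/π) × [bracket] = (1361/π) × 0.405213 = 175.55 W/m².
— Configuration B (φ=+53.9°):
cos H₀ = −tan(+53.9°) tan(+4.500°) = -0.1079, H₀ = 1.6789 rad.
Bracket: H₀ sin φ sin δ + cos φ cos δ sin H₀ = 1.6789×0.80799×0.07846 + 0.58920×0.99692×0.99416 = 0.106434 + 0.583955 = 0.690389.
Q̄ = (S₀/π) × [bracket] = (1361/π) × 0.690389 = 299.09 W/m².
Ratio Q̄_A / Q̄_B = 175.55 / 299.09 = 0.5869.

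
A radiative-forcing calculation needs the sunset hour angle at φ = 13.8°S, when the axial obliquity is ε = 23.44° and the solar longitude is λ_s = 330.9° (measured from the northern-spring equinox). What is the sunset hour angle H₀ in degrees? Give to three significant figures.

H₀ = 92.8°

Solar declination: sin δ = sin ε · sin λ_s = sin 23.44° × sin 330.9° = -0.19346, so δ = -11.155°.
cos H₀ = −tan φ · tan δ = −tan(-13.8°) × tan(-11.155°) = -0.0484, so H₀ = 1.6192 rad = 92.78°.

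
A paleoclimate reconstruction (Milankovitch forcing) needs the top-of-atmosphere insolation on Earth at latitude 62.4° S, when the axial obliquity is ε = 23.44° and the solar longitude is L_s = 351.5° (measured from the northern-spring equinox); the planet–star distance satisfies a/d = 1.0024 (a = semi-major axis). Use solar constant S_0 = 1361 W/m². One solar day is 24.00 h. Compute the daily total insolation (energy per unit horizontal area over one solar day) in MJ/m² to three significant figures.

Solar declination: sin δ = sin ε · sin L_s = sin 23.44° × sin 351.5° = -0.05880, so δ = -3.371°.
cos h₀ = −tan(-62.4°) tan(-3.371°) = -0.1127, h₀ = 1.6837 rad.
Bracket: h₀ sin ϕ sin δ + cos ϕ cos δ sin h₀ = 1.6837×-0.88620×-0.05880 + 0.46330×0.99827×0.99363 = 0.087735 + 0.459552 = 0.547287.
Inverse-square distance factor (a/d)² = 1.0024² = 1.004806.
Q̄ = (S_0/π) × 1.004806 × [bracket] = (1361/π) × 1.004806 × 0.547287 = 238.24 W/m².
Daily total = Q̄ × 24.00 h × 3600 s/h = 238.24 × 24.00 × 3600 / 10⁶ = 20.58 MJ/m².

20.6 MJ/m²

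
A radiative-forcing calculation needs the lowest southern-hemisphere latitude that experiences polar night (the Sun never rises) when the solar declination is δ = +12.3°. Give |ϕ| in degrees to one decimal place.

Polar night requires cos h₀ = −tan ϕ tan δ ≥ 1, i.e. tan ϕ tan δ ≤ −1.
The boundary is |tan ϕ| · |tan δ| = 1, so |ϕ| = 90° − |δ| = 90° − 12.3° = 77.7° in the southern hemisphere.

|ϕ| = 77.7°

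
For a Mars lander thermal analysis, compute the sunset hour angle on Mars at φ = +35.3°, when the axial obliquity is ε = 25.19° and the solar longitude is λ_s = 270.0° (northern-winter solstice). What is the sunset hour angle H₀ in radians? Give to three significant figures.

Solar declination: sin δ = sin ε · sin λ_s = sin 25.19° × sin 270.0° = -0.42562, so δ = -25.190°.
cos H₀ = −tan φ · tan δ = −tan(+35.3°) × tan(-25.190°) = 0.3330, so H₀ = 1.2313 rad = 70.55°.

H₀ = 1.23 rad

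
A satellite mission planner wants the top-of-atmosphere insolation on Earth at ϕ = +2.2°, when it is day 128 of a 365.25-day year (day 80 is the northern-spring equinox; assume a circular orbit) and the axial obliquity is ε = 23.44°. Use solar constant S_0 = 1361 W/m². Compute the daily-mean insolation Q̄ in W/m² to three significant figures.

Solar longitude: L_s = 360° × (128 − 80)/365.25 = 47.310°.
sin δ = sin 23.44° × sin 47.310° = 0.29239, so δ = +17.001°.
cos h₀ = −tan(+2.2°) tan(+17.001°) = -0.0117, h₀ = 1.5825 rad.
Bracket: h₀ sin ϕ sin δ + cos ϕ cos δ sin h₀ = 1.5825×0.03839×0.29239 + 0.99926×0.95630×0.99993 = 0.017763 + 0.955525 = 0.973288.
Q̄ = (S_0/π) × [bracket] = (1361/π) × 0.973288 = 421.6 W/m².

Q̄ ≈ 422 W/m²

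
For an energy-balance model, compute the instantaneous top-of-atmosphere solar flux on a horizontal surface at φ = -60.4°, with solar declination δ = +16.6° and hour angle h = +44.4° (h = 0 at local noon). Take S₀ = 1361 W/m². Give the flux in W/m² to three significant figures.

cos θ_z = sin φ sin δ + cos φ cos δ cos h = -0.248405 + 0.338200 = 0.089795.
Flux = S₀ · cos θ_z = 1361 × 0.089795 = 122.2 W/m².

122 W/m²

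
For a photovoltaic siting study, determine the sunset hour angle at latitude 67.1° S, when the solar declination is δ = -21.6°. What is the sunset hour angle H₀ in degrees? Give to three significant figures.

cos H₀ = −tan φ · tan δ = −tan(-67.1°) × tan(-21.600°) = -0.9373, so H₀ = 2.7856 rad = 159.60°.

H₀ = 160°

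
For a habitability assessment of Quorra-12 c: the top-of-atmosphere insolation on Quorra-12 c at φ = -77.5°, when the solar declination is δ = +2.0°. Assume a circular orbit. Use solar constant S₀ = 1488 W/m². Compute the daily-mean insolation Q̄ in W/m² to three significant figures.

cos H₀ = −tan(-77.5°) tan(+2.000°) = 0.1575, H₀ = 1.4126 rad.
Bracket: H₀ sin φ sin δ + cos φ cos δ sin H₀ = 1.4126×-0.97630×0.03490 + 0.21644×0.99939×0.98752 = -0.048131 + 0.213608 = 0.165477.
Q̄ = (S₀/π) × [bracket] = (1488/π) × 0.165477 = 78.38 W/m².

Q̄ ≈ 78.4 W/m²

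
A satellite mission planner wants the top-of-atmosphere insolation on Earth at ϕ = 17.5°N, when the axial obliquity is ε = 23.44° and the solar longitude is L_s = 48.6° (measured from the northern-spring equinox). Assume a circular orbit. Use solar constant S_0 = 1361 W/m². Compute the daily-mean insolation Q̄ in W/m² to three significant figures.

Solar declination: sin δ = sin ε · sin L_s = sin 23.44° × sin 48.6° = 0.29839, so δ = +17.361°.
cos h₀ = −tan(+17.5°) tan(+17.361°) = -0.0986, h₀ = 1.6695 rad.
Bracket: h₀ sin ϕ sin δ + cos ϕ cos δ sin h₀ = 1.6695×0.30071×0.29839 + 0.95372×0.95445×0.99513 = 0.149802 + 0.905845 = 1.055647.
Q̄ = (S_0/π) × [bracket] = (1361/π) × 1.055647 = 457.3 W/m².

Q̄ ≈ 457 W/m²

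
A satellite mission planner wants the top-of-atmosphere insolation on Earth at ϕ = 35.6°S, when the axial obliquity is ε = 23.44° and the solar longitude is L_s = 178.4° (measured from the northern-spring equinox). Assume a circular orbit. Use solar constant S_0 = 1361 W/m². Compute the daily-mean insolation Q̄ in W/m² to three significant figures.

Q̄ ≈ 348 W/m²

Solar declination: sin δ = sin ε · sin L_s = sin 23.44° × sin 178.4° = 0.01111, so δ = +0.636°.
cos h₀ = −tan(-35.6°) tan(+0.636°) = 0.0080, h₀ = 1.5628 rad.
Bracket: h₀ sin ϕ sin δ + cos ϕ cos δ sin h₀ = 1.5628×-0.58212×0.01111 + 0.81310×0.99994×0.99997 = -0.010107 + 0.813027 = 0.802920.
Q̄ = (S_0/π) × [bracket] = (1361/π) × 0.802920 = 347.8 W/m².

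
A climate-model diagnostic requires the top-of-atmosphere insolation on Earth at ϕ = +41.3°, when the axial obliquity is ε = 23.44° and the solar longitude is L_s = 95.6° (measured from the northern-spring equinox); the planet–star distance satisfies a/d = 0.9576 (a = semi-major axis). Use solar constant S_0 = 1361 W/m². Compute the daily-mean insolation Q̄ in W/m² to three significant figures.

Q̄ ≈ 457 W/m²

Solar declination: sin δ = sin ε · sin L_s = sin 23.44° × sin 95.6° = 0.39589, so δ = +23.321°.
cos h₀ = −tan(+41.3°) tan(+23.321°) = -0.3787, h₀ = 1.9592 rad.
Bracket: h₀ sin ϕ sin δ + cos ϕ cos δ sin h₀ = 1.9592×0.66000×0.39589 + 0.75126×0.91830×0.92550 = 0.511914 + 0.638486 = 1.150400.
Inverse-square distance factor (a/d)² = 0.9576² = 0.916998.
Q̄ = (S_0/π) × 0.916998 × [bracket] = (1361/π) × 0.916998 × 1.150400 = 457.0 W/m².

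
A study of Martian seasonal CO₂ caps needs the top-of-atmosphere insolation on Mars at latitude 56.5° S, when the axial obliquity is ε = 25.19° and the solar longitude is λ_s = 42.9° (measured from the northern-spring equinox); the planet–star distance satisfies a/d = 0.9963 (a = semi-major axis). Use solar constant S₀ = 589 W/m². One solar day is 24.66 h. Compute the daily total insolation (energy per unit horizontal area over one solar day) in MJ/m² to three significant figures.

3.39 MJ/m²

Solar declination: sin δ = sin ε · sin λ_s = sin 25.19° × sin 42.9° = 0.28973, so δ = +16.842°.
cos H₀ = −tan(-56.5°) tan(+16.842°) = 0.4573, H₀ = 1.0958 rad.
Bracket: H₀ sin φ sin δ + cos φ cos δ sin H₀ = 1.0958×-0.83389×0.28973 + 0.55194×0.95711×0.88929 = -0.264749 + 0.469783 = 0.205034.
Inverse-square distance factor (a/d)² = 0.9963² = 0.992614.
Q̄ = (S₀/π) × 0.992614 × [bracket] = (589/π) × 0.992614 × 0.205034 = 38.157 W/m².
Daily total = Q̄ × 24.66 h × 3600 s/h = 38.157 × 24.66 × 3600 / 10⁶ = 3.387 MJ/m².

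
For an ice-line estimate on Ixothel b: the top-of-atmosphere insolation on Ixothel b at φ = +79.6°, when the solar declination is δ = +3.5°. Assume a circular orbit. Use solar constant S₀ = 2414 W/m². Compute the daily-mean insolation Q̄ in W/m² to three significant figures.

cos H₀ = −tan(+79.6°) tan(+3.500°) = -0.3332, H₀ = 1.9105 rad.
Bracket: H₀ sin φ sin δ + cos φ cos δ sin H₀ = 1.9105×0.98357×0.06105 + 0.18052×0.99813×0.94284 = 0.114720 + 0.169883 = 0.284603.
Q̄ = (S₀/π) × [bracket] = (2414/π) × 0.284603 = 218.7 W/m².

Q̄ ≈ 219 W/m²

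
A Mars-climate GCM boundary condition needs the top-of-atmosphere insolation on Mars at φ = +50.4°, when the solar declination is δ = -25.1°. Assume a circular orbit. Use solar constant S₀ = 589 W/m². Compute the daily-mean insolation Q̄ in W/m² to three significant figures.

cos H₀ = −tan(+50.4°) tan(-25.100°) = 0.5662, H₀ = 0.9689 rad.
Bracket: H₀ sin φ sin δ + cos φ cos δ sin H₀ = 0.9689×0.77051×-0.42420 + 0.63742×0.90557×0.82424 = -0.316685 + 0.475775 = 0.159090.
Q̄ = (S₀/π) × [bracket] = (589/π) × 0.159090 = 29.83 W/m².

Q̄ ≈ 29.8 W/m²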